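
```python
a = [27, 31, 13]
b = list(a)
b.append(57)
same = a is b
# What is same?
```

After line 1: a = [27, 31, 13]
After line 2 (b = list(a) is a shallow copy, new object): a = [27, 31, 13], b = [27, 31, 13]
After line 3 (append only mutates b): a = [27, 31, 13], b = [27, 31, 13, 57]
After line 4 (same = a is b; different objects -> False): same = False

False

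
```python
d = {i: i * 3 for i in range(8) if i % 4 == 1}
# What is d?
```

{1: 3, 5: 15}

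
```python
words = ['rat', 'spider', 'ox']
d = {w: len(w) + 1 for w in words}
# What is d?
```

{'rat': 4, 'spider': 7, 'ox': 3}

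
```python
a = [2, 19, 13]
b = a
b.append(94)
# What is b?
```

After line 1: a = [2, 19, 13]
After line 2 (b = a is an alias, same object): a = [2, 19, 13], b = [2, 19, 13]
After line 3 (b.append mutates the shared list): a = [2, 19, 13, 94], b = [2, 19, 13, 94]

[2, 19, 13, 94]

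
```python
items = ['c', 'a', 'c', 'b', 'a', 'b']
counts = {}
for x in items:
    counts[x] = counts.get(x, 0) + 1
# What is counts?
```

Initial: counts = {}, items = ['c', 'a', 'c', 'b', 'a', 'b']
See 'c': counts = {'c': 1}
See 'a': counts = {'c': 1, 'a': 1}
See 'c': counts = {'c': 2, 'a': 1}
See 'b': counts = {'c': 2, 'a': 1, 'b': 1}
See 'a': counts = {'c': 2, 'a': 2, 'b': 1}
See 'b': counts = {'c': 2, 'a': 2, 'b': 2}

{'c': 2, 'a': 2, 'b': 2}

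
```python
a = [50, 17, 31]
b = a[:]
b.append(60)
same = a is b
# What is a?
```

After line 1: a = [50, 17, 31]
After line 2 (b = a[:] is a shallow copy, new object): a = [50, 17, 31], b = [50, 17, 31]
After line 3 (append only mutates b): a = [50, 17, 31], b = [50, 17, 31, 60]
After line 4 (same = a is b; different objects -> False): same = False

[50, 17, 31]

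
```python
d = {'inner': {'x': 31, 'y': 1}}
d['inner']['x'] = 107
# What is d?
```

After line 1: d = {'inner': {'x': 31, 'y': 1}}
After line 2 (inner x overwritten): d = {'inner': {'x': 107, 'y': 1}}

{'inner': {'x': 107, 'y': 1}}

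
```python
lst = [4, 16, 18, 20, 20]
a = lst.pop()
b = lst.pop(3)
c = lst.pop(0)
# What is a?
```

After line 1: lst = [4, 16, 18, 20, 20]
After line 2 (pop() -> a = 20): lst = [4, 16, 18, 20]
After line 3 (pop(3) -> b = 20): lst = [4, 16, 18]
After line 4 (pop(0) -> c = 4): lst = [16, 18]

20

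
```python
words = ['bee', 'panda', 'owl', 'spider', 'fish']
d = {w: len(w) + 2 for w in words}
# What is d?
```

{'bee': 5, 'panda': 7, 'owl': 5, 'spider': 8, 'fish': 6}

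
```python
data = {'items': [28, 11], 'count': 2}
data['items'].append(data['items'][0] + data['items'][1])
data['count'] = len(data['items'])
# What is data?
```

After line 1: data = {'items': [28, 11], 'count': 2}
After line 2 (append 28 + 11 = 39): data = {'items': [28, 11, 39], 'count': 2}
After line 3 (count = len(items) = 3): data = {'items': [28, 11, 39], 'count': 3}

{'items': [28, 11, 39], 'count': 3}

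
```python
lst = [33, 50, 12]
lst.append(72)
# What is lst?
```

[33, 50, 12, 72]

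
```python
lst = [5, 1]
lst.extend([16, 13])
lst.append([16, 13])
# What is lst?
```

After line 1: lst = [5, 1]
After line 2 (extend unpacks [16, 13]): lst = [5, 1, 16, 13]
After line 3 (append adds [16, 13] as single element): lst = [5, 1, 16, 13, [16, 13]]

[5, 1, 16, 13, [16, 13]]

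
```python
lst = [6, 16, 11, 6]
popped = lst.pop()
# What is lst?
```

[6, 16, 11]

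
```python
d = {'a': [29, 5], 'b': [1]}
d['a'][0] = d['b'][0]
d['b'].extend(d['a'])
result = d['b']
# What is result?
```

After line 1: d = {'a': [29, 5], 'b': [1]}
After line 2 (a[0] = b[0] = 1): d = {'a': [1, 5], 'b': [1]}
After line 3 (b.extend(a) appends [1, 5]): d = {'a': [1, 5], 'b': [1, 1, 5]}
After line 4: result = d['b'] = [1, 1, 5]

[1, 1, 5]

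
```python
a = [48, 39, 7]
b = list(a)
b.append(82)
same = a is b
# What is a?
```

After line 1: a = [48, 39, 7]
After line 2 (b = list(a) is a shallow copy, new object): a = [48, 39, 7], b = [48, 39, 7]
After line 3 (append only mutates b): a = [48, 39, 7], b = [48, 39, 7, 82]
After line 4 (same = a is b; different objects -> False): same = False

[48, 39, 7]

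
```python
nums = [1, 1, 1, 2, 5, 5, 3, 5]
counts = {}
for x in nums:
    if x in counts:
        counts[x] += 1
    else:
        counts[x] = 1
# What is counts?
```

Initial: counts = {}, nums = [1, 1, 1, 2, 5, 5, 3, 5]
See 1: counts = {1: 1}
See 1: counts = {1: 2}
See 1: counts = {1: 3}
See 2: counts = {1: 3, 2: 1}
See 5: counts = {1: 3, 2: 1, 5: 1}
See 5: counts = {1: 3, 2: 1, 5: 2}
See 3: counts = {1: 3, 2: 1, 5: 2, 3: 1}
See 5: counts = {1: 3, 2: 1, 5: 3, 3: 1}

{1: 3, 2: 1, 5: 3, 3: 1}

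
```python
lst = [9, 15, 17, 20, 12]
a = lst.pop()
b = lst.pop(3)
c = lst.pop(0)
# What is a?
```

After line 1: lst = [9, 15, 17, 20, 12]
After line 2 (pop() -> a = 12): lst = [9, 15, 17, 20]
After line 3 (pop(3) -> b = 20): lst = [9, 15, 17]
After line 4 (pop(0) -> c = 9): lst = [15, 17]

12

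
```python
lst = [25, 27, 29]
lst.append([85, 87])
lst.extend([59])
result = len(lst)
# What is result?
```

After line 1: lst = [25, 27, 29]
After line 2 (append adds [85, 87] as single element): lst = [25, 27, 29, [85, 87]]
After line 3 (extend unpacks [59], adds 59): lst = [25, 27, 29, [85, 87], 59]
After line 4: result = len(lst) = 5

5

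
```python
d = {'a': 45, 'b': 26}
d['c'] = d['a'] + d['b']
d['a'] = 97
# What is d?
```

After line 1: d = {'a': 45, 'b': 26}
After line 2 (d['c'] = 45 + 26): d = {'a': 45, 'b': 26, 'c': 71}
After line 3: d = {'a': 97, 'b': 26, 'c': 71}

{'a': 97, 'b': 26, 'c': 71}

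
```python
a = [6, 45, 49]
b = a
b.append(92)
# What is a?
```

After line 1: a = [6, 45, 49]
After line 2 (b = a is an alias, same object): a = [6, 45, 49], b = [6, 45, 49]
After line 3 (b.append mutates the shared list): a = [6, 45, 49, 92], b = [6, 45, 49, 92]

[6, 45, 49, 92]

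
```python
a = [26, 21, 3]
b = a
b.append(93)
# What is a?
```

After line 1: a = [26, 21, 3]
After line 2 (b = a is an alias, same object): a = [26, 21, 3], b = [26, 21, 3]
After line 3 (b.append mutates the shared list): a = [26, 21, 3, 93], b = [26, 21, 3, 93]

[26, 21, 3, 93]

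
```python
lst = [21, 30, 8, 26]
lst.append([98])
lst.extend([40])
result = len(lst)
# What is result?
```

After line 1: lst = [21, 30, 8, 26]
After line 2 (append adds [98] as single element): lst = [21, 30, 8, 26, [98]]
After line 3 (extend unpacks [40], adds 40): lst = [21, 30, 8, 26, [98], 40]
After line 4: result = len(lst) = 6

6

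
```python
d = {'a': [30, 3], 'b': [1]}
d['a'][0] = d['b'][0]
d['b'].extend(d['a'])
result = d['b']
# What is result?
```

After line 1: d = {'a': [30, 3], 'b': [1]}
After line 2 (a[0] = b[0] = 1): d = {'a': [1, 3], 'b': [1]}
After line 3 (b.extend(a) appends [1, 3]): d = {'a': [1, 3], 'b': [1, 1, 3]}
After line 4: result = d['b'] = [1, 1, 3]

[1, 1, 3]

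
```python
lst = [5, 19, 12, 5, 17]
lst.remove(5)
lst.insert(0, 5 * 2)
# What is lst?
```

After line 1: lst = [5, 19, 12, 5, 17]
After line 2 (remove first 5): lst = [19, 12, 5, 17]
After line 3 (insert 10 at index 0): lst = [10, 19, 12, 5, 17]

[10, 19, 12, 5, 17]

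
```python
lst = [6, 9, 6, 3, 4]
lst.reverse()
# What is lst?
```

[4, 3, 6, 9, 6]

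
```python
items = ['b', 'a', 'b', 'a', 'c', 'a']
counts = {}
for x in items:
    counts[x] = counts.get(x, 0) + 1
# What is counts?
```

Initial: counts = {}, items = ['b', 'a', 'b', 'a', 'c', 'a']
See 'b': counts = {'b': 1}
See 'a': counts = {'b': 1, 'a': 1}
See 'b': counts = {'b': 2, 'a': 1}
See 'a': counts = {'b': 2, 'a': 2}
See 'c': counts = {'b': 2, 'a': 2, 'c': 1}
See 'a': counts = {'b': 2, 'a': 3, 'c': 1}

{'b': 2, 'a': 3, 'c': 1}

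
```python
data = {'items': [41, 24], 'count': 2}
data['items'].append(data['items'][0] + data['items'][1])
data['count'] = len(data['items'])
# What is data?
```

After line 1: data = {'items': [41, 24], 'count': 2}
After line 2 (append 41 + 24 = 65): data = {'items': [41, 24, 65], 'count': 2}
After line 3 (count = len(items) = 3): data = {'items': [41, 24, 65], 'count': 3}

{'items': [41, 24, 65], 'count': 3}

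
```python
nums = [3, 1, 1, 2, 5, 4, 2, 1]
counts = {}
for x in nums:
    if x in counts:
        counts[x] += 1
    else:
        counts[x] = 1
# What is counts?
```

Initial: counts = {}, nums = [3, 1, 1, 2, 5, 4, 2, 1]
See 3: counts = {3: 1}
See 1: counts = {3: 1, 1: 1}
See 1: counts = {3: 1, 1: 2}
See 2: counts = {3: 1, 1: 2, 2: 1}
See 5: counts = {3: 1, 1: 2, 2: 1, 5: 1}
See 4: counts = {3: 1, 1: 2, 2: 1, 5: 1, 4: 1}
See 2: counts = {3: 1, 1: 2, 2: 2, 5: 1, 4: 1}
See 1: counts = {3: 1, 1: 3, 2: 2, 5: 1, 4: 1}

{3: 1, 1: 3, 2: 2, 5: 1, 4: 1}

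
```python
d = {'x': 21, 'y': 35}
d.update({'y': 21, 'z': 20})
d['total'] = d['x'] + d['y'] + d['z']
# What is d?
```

After line 1: d = {'x': 21, 'y': 35}
After line 2 (y overwritten, z added): d = {'x': 21, 'y': 21, 'z': 20}
After line 3 (total = 21 + 21 + 20 = 62): d = {'x': 21, 'y': 21, 'z': 20, 'total': 62}

{'x': 21, 'y': 21, 'z': 20, 'total': 62}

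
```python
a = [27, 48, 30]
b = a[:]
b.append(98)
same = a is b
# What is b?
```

After line 1: a = [27, 48, 30]
After line 2 (b = a[:] is a shallow copy, new object): a = [27, 48, 30], b = [27, 48, 30]
After line 3 (append only mutates b): a = [27, 48, 30], b = [27, 48, 30, 98]
After line 4 (same = a is b; different objects -> False): same = False

[27, 48, 30, 98]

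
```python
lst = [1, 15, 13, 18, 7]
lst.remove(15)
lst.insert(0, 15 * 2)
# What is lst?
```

After line 1: lst = [1, 15, 13, 18, 7]
After line 2 (remove first 15): lst = [1, 13, 18, 7]
After line 3 (insert 30 at index 0): lst = [30, 1, 13, 18, 7]

[30, 1, 13, 18, 7]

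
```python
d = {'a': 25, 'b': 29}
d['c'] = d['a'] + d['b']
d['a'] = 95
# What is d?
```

After line 1: d = {'a': 25, 'b': 29}
After line 2 (d['c'] = 25 + 29): d = {'a': 25, 'b': 29, 'c': 54}
After line 3: d = {'a': 95, 'b': 29, 'c': 54}

{'a': 95, 'b': 29, 'c': 54}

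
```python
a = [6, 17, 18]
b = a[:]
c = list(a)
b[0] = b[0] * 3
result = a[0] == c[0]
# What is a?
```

After line 1: a = [6, 17, 18]
After line 2 (b = a[:], copy): a = [6, 17, 18], b = [6, 17, 18]
After line 3 (c = list(a) is a copy, new object): c = [6, 17, 18]
After line 4 (b[0] = 6 * 3 = 18; only b mutates (copy)): a = [6, 17, 18], b = [18, 17, 18], c = [6, 17, 18]
After line 5 (a[0] = 6, c[0] = 6; result = True)

[6, 17, 18]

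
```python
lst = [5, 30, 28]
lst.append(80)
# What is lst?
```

[5, 30, 28, 80]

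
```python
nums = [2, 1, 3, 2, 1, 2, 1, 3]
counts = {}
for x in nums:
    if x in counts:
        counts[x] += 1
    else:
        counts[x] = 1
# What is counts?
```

Initial: counts = {}, nums = [2, 1, 3, 2, 1, 2, 1, 3]
See 2: counts = {2: 1}
See 1: counts = {2: 1, 1: 1}
See 3: counts = {2: 1, 1: 1, 3: 1}
See 2: counts = {2: 2, 1: 1, 3: 1}
See 1: counts = {2: 2, 1: 2, 3: 1}
See 2: counts = {2: 3, 1: 2, 3: 1}
See 1: counts = {2: 3, 1: 3, 3: 1}
See 3: counts = {2: 3, 1: 3, 3: 2}

{2: 3, 1: 3, 3: 2}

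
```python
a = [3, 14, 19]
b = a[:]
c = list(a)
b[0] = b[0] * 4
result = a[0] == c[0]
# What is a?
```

After line 1: a = [3, 14, 19]
After line 2 (b = a[:], copy): a = [3, 14, 19], b = [3, 14, 19]
After line 3 (c = list(a) is a copy, new object): c = [3, 14, 19]
After line 4 (b[0] = 3 * 4 = 12; only b mutates (copy)): a = [3, 14, 19], b = [12, 14, 19], c = [3, 14, 19]
After line 5 (a[0] = 3, c[0] = 3; result = True)

[3, 14, 19]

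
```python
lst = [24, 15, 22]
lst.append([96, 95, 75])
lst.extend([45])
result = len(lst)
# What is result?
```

After line 1: lst = [24, 15, 22]
After line 2 (append adds [96, 95, 75] as single element): lst = [24, 15, 22, [96, 95, 75]]
After line 3 (extend unpacks [45], adds 45): lst = [24, 15, 22, [96, 95, 75], 45]
After line 4: result = len(lst) = 5

5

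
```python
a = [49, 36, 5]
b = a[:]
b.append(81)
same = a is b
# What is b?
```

After line 1: a = [49, 36, 5]
After line 2 (b = a[:] is a shallow copy, new object): a = [49, 36, 5], b = [49, 36, 5]
After line 3 (append only mutates b): a = [49, 36, 5], b = [49, 36, 5, 81]
After line 4 (same = a is b; different objects -> False): same = False

[49, 36, 5, 81]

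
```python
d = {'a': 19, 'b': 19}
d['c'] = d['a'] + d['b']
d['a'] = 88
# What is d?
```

After line 1: d = {'a': 19, 'b': 19}
After line 2 (d['c'] = 19 + 19): d = {'a': 19, 'b': 19, 'c': 38}
After line 3: d = {'a': 88, 'b': 19, 'c': 38}

{'a': 88, 'b': 19, 'c': 38}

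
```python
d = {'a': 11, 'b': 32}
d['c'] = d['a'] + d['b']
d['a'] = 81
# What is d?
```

After line 1: d = {'a': 11, 'b': 32}
After line 2 (d['c'] = 11 + 32): d = {'a': 11, 'b': 32, 'c': 43}
After line 3: d = {'a': 81, 'b': 32, 'c': 43}

{'a': 81, 'b': 32, 'c': 43}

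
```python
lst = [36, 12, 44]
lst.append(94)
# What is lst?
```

[36, 12, 44, 94]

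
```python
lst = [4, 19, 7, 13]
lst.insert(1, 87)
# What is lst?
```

[4, 87, 19, 7, 13]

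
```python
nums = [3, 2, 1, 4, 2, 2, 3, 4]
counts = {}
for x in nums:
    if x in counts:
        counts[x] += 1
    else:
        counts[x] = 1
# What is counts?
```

Initial: counts = {}, nums = [3, 2, 1, 4, 2, 2, 3, 4]
See 3: counts = {3: 1}
See 2: counts = {3: 1, 2: 1}
See 1: counts = {3: 1, 2: 1, 1: 1}
See 4: counts = {3: 1, 2: 1, 1: 1, 4: 1}
See 2: counts = {3: 1, 2: 2, 1: 1, 4: 1}
See 2: counts = {3: 1, 2: 3, 1: 1, 4: 1}
See 3: counts = {3: 2, 2: 3, 1: 1, 4: 1}
See 4: counts = {3: 2, 2: 3, 1: 1, 4: 2}

{3: 2, 2: 3, 1: 1, 4: 2}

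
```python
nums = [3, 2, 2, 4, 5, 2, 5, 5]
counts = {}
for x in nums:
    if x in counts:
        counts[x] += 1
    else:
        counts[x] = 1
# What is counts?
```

Initial: counts = {}, nums = [3, 2, 2, 4, 5, 2, 5, 5]
See 3: counts = {3: 1}
See 2: counts = {3: 1, 2: 1}
See 2: counts = {3: 1, 2: 2}
See 4: counts = {3: 1, 2: 2, 4: 1}
See 5: counts = {3: 1, 2: 2, 4: 1, 5: 1}
See 2: counts = {3: 1, 2: 3, 4: 1, 5: 1}
See 5: counts = {3: 1, 2: 3, 4: 1, 5: 2}
See 5: counts = {3: 1, 2: 3, 4: 1, 5: 3}

{3: 1, 2: 3, 4: 1, 5: 3}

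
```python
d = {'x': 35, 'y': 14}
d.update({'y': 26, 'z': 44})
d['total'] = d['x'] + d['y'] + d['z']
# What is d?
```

After line 1: d = {'x': 35, 'y': 14}
After line 2 (y overwritten, z added): d = {'x': 35, 'y': 26, 'z': 44}
After line 3 (total = 35 + 26 + 44 = 105): d = {'x': 35, 'y': 26, 'z': 44, 'total': 105}

{'x': 35, 'y': 26, 'z': 44, 'total': 105}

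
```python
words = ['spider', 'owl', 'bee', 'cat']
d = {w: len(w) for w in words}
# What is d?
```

{'spider': 6, 'owl': 3, 'bee': 3, 'cat': 3}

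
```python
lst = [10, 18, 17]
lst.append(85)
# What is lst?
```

[10, 18, 17, 85]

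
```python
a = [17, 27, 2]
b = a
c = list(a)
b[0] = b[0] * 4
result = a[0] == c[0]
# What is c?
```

After line 1: a = [17, 27, 2]
After line 2 (b = a, alias): a = [17, 27, 2], b = [17, 27, 2]
After line 3 (c = list(a) is a copy, new object): c = [17, 27, 2]
After line 4 (b[0] = 17 * 4 = 68; mutates shared a/b): a = b = [68, 27, 2], c = [17, 27, 2]
After line 5 (a[0] = 68, c[0] = 17; result = False)

[17, 27, 2]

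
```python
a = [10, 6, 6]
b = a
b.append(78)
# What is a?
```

After line 1: a = [10, 6, 6]
After line 2 (b = a is an alias, same object): a = [10, 6, 6], b = [10, 6, 6]
After line 3 (b.append mutates the shared list): a = [10, 6, 6, 78], b = [10, 6, 6, 78]

[10, 6, 6, 78]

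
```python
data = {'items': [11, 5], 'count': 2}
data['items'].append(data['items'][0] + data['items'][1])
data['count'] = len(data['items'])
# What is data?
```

After line 1: data = {'items': [11, 5], 'count': 2}
After line 2 (append 11 + 5 = 16): data = {'items': [11, 5, 16], 'count': 2}
After line 3 (count = len(items) = 3): data = {'items': [11, 5, 16], 'count': 3}

{'items': [11, 5, 16], 'count': 3}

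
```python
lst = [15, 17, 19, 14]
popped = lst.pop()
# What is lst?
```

[15, 17, 19]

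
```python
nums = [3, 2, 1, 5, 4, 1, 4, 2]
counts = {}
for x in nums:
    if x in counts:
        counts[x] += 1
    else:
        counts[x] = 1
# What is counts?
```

Initial: counts = {}, nums = [3, 2, 1, 5, 4, 1, 4, 2]
See 3: counts = {3: 1}
See 2: counts = {3: 1, 2: 1}
See 1: counts = {3: 1, 2: 1, 1: 1}
See 5: counts = {3: 1, 2: 1, 1: 1, 5: 1}
See 4: counts = {3: 1, 2: 1, 1: 1, 5: 1, 4: 1}
See 1: counts = {3: 1, 2: 1, 1: 2, 5: 1, 4: 1}
See 4: counts = {3: 1, 2: 1, 1: 2, 5: 1, 4: 2}
See 2: counts = {3: 1, 2: 2, 1: 2, 5: 1, 4: 2}

{3: 1, 2: 2, 1: 2, 5: 1, 4: 2}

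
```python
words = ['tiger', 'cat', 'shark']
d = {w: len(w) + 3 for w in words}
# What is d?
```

{'tiger': 8, 'cat': 6, 'shark': 8}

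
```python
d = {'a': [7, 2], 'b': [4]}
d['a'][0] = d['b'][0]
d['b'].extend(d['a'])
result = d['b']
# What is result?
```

After line 1: d = {'a': [7, 2], 'b': [4]}
After line 2 (a[0] = b[0] = 4): d = {'a': [4, 2], 'b': [4]}
After line 3 (b.extend(a) appends [4, 2]): d = {'a': [4, 2], 'b': [4, 4, 2]}
After line 4: result = d['b'] = [4, 4, 2]

[4, 4, 2]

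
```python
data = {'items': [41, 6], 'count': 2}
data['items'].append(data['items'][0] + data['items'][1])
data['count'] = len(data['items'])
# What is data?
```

After line 1: data = {'items': [41, 6], 'count': 2}
After line 2 (append 41 + 6 = 47): data = {'items': [41, 6, 47], 'count': 2}
After line 3 (count = len(items) = 3): data = {'items': [41, 6, 47], 'count': 3}

{'items': [41, 6, 47], 'count': 3}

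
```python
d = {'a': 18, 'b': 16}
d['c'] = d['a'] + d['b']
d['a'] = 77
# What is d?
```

After line 1: d = {'a': 18, 'b': 16}
After line 2 (d['c'] = 18 + 16): d = {'a': 18, 'b': 16, 'c': 34}
After line 3: d = {'a': 77, 'b': 16, 'c': 34}

{'a': 77, 'b': 16, 'c': 34}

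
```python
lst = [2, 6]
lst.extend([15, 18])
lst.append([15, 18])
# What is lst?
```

After line 1: lst = [2, 6]
After line 2 (extend unpacks [15, 18]): lst = [2, 6, 15, 18]
After line 3 (append adds [15, 18] as single element): lst = [2, 6, 15, 18, [15, 18]]

[2, 6, 15, 18, [15, 18]]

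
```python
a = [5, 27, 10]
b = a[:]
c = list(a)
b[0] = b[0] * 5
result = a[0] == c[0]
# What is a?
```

After line 1: a = [5, 27, 10]
After line 2 (b = a[:], copy): a = [5, 27, 10], b = [5, 27, 10]
After line 3 (c = list(a) is a copy, new object): c = [5, 27, 10]
After line 4 (b[0] = 5 * 5 = 25; only b mutates (copy)): a = [5, 27, 10], b = [25, 27, 10], c = [5, 27, 10]
After line 5 (a[0] = 5, c[0] = 5; result = True)

[5, 27, 10]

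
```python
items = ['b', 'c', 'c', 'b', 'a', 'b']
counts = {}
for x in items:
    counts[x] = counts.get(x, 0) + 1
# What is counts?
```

Initial: counts = {}, items = ['b', 'c', 'c', 'b', 'a', 'b']
See 'b': counts = {'b': 1}
See 'c': counts = {'b': 1, 'c': 1}
See 'c': counts = {'b': 1, 'c': 2}
See 'b': counts = {'b': 2, 'c': 2}
See 'a': counts = {'b': 2, 'c': 2, 'a': 1}
See 'b': counts = {'b': 3, 'c': 2, 'a': 1}

{'b': 3, 'c': 2, 'a': 1}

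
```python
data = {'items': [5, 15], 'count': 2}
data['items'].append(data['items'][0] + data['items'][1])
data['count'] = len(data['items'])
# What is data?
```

After line 1: data = {'items': [5, 15], 'count': 2}
After line 2 (append 5 + 15 = 20): data = {'items': [5, 15, 20], 'count': 2}
After line 3 (count = len(items) = 3): data = {'items': [5, 15, 20], 'count': 3}

{'items': [5, 15, 20], 'count': 3}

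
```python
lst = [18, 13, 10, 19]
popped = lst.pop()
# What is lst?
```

[18, 13, 10]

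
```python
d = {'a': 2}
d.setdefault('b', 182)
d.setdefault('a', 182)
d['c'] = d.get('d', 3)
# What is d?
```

After line 1: d = {'a': 2}
After line 2 (setdefault adds 'b'=182): d = {'a': 2, 'b': 182}
After line 3 (setdefault 'a' no-op, already exists): d = {'a': 2, 'b': 182}
After line 4 (get('d', 3) returns default since 'd' not in d): d = {'a': 2, 'b': 182, 'c': 3}

{'a': 2, 'b': 182, 'c': 3}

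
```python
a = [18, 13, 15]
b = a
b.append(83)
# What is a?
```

After line 1: a = [18, 13, 15]
After line 2 (b = a is an alias, same object): a = [18, 13, 15], b = [18, 13, 15]
After line 3 (b.append mutates the shared list): a = [18, 13, 15, 83], b = [18, 13, 15, 83]

[18, 13, 15, 83]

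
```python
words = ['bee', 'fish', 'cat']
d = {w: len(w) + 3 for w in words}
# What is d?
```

{'bee': 6, 'fish': 7, 'cat': 6}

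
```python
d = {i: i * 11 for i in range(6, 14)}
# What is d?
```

{6: 66, 7: 77, 8: 88, 9: 99, 10: 110, 11: 121, 12: 132, 13: 143}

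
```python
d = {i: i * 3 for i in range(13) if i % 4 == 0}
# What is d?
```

{0: 0, 4: 12, 8: 24, 12: 36}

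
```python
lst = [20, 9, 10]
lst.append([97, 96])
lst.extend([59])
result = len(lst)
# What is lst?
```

After line 1: lst = [20, 9, 10]
After line 2 (append adds [97, 96] as single element): lst = [20, 9, 10, [97, 96]]
After line 3 (extend unpacks [59], adds 59): lst = [20, 9, 10, [97, 96], 59]
After line 4: result = len(lst) = 5

[20, 9, 10, [97, 96], 59]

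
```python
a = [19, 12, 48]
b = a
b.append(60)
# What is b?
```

After line 1: a = [19, 12, 48]
After line 2 (b = a is an alias, same object): a = [19, 12, 48], b = [19, 12, 48]
After line 3 (b.append mutates the shared list): a = [19, 12, 48, 60], b = [19, 12, 48, 60]

[19, 12, 48, 60]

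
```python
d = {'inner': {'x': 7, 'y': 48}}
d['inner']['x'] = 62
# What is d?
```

After line 1: d = {'inner': {'x': 7, 'y': 48}}
After line 2 (inner x overwritten): d = {'inner': {'x': 62, 'y': 48}}

{'inner': {'x': 62, 'y': 48}}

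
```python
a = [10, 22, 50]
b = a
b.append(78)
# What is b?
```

After line 1: a = [10, 22, 50]
After line 2 (b = a is an alias, same object): a = [10, 22, 50], b = [10, 22, 50]
After line 3 (b.append mutates the shared list): a = [10, 22, 50, 78], b = [10, 22, 50, 78]

[10, 22, 50, 78]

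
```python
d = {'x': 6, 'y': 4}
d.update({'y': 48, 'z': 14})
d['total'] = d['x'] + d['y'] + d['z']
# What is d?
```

After line 1: d = {'x': 6, 'y': 4}
After line 2 (y overwritten, z added): d = {'x': 6, 'y': 48, 'z': 14}
After line 3 (total = 6 + 48 + 14 = 68): d = {'x': 6, 'y': 48, 'z': 14, 'total': 68}

{'x': 6, 'y': 48, 'z': 14, 'total': 68}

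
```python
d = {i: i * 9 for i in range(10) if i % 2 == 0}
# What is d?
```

{0: 0, 2: 18, 4: 36, 6: 54, 8: 72}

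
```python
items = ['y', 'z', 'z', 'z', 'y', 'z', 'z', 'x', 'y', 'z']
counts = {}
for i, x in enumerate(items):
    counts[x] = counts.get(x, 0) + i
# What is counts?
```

Initial: counts = {}, items = ['y', 'z', 'z', 'z', 'y', 'z', 'z', 'x', 'y', 'z']
i=0, x='y': counts = {'y': 0}
i=1, x='z': counts = {'y': 0, 'z': 1}
i=2, x='z': counts = {'y': 0, 'z': 3}
i=3, x='z': counts = {'y': 0, 'z': 6}
i=4, x='y': counts = {'y': 4, 'z': 6}
i=5, x='z': counts = {'y': 4, 'z': 11}
i=6, x='z': counts = {'y': 4, 'z': 17}
i=7, x='x': counts = {'y': 4, 'z': 17, 'x': 7}
i=8, x='y': counts = {'y': 12, 'z': 17, 'x': 7}
i=9, x='z': counts = {'y': 12, 'z': 26, 'x': 7}

{'y': 12, 'z': 26, 'x': 7}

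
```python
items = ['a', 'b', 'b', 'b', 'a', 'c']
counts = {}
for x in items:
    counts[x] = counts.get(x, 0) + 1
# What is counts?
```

Initial: counts = {}, items = ['a', 'b', 'b', 'b', 'a', 'c']
See 'a': counts = {'a': 1}
See 'b': counts = {'a': 1, 'b': 1}
See 'b': counts = {'a': 1, 'b': 2}
See 'b': counts = {'a': 1, 'b': 3}
See 'a': counts = {'a': 2, 'b': 3}
See 'c': counts = {'a': 2, 'b': 3, 'c': 1}

{'a': 2, 'b': 3, 'c': 1}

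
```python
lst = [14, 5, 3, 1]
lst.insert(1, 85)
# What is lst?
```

[14, 85, 5, 3, 1]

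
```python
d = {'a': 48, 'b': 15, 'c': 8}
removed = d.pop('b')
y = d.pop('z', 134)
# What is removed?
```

After line 1: d = {'a': 48, 'b': 15, 'c': 8}
After line 2 (pop 'b' returns 15): d = {'a': 48, 'c': 8}, removed = 15
After line 3 (pop 'z' missing, returns default 134): d = {'a': 48, 'c': 8}, y = 134

15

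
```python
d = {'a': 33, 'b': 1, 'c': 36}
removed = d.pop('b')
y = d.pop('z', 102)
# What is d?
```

After line 1: d = {'a': 33, 'b': 1, 'c': 36}
After line 2 (pop 'b' returns 1): d = {'a': 33, 'c': 36}, removed = 1
After line 3 (pop 'z' missing, returns default 102): d = {'a': 33, 'c': 36}, y = 102

{'a': 33, 'c': 36}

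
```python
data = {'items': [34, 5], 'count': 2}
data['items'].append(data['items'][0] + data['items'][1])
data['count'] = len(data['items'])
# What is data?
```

After line 1: data = {'items': [34, 5], 'count': 2}
After line 2 (append 34 + 5 = 39): data = {'items': [34, 5, 39], 'count': 2}
After line 3 (count = len(items) = 3): data = {'items': [34, 5, 39], 'count': 3}

{'items': [34, 5, 39], 'count': 3}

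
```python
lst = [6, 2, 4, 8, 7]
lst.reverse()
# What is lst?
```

[7, 8, 4, 2, 6]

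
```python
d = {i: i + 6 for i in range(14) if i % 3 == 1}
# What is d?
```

{1: 7, 4: 10, 7: 13, 10: 16, 13: 19}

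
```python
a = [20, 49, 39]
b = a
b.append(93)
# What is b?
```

After line 1: a = [20, 49, 39]
After line 2 (b = a is an alias, same object): a = [20, 49, 39], b = [20, 49, 39]
After line 3 (b.append mutates the shared list): a = [20, 49, 39, 93], b = [20, 49, 39, 93]

[20, 49, 39, 93]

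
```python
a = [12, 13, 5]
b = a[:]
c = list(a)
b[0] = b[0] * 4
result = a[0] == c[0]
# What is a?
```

After line 1: a = [12, 13, 5]
After line 2 (b = a[:], copy): a = [12, 13, 5], b = [12, 13, 5]
After line 3 (c = list(a) is a copy, new object): c = [12, 13, 5]
After line 4 (b[0] = 12 * 4 = 48; only b mutates (copy)): a = [12, 13, 5], b = [48, 13, 5], c = [12, 13, 5]
After line 5 (a[0] = 12, c[0] = 12; result = True)

[12, 13, 5]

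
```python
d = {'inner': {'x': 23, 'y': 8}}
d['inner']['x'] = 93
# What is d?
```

After line 1: d = {'inner': {'x': 23, 'y': 8}}
After line 2 (inner x overwritten): d = {'inner': {'x': 93, 'y': 8}}

{'inner': {'x': 93, 'y': 8}}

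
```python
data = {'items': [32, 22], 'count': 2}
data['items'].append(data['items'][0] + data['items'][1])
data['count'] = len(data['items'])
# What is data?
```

After line 1: data = {'items': [32, 22], 'count': 2}
After line 2 (append 32 + 22 = 54): data = {'items': [32, 22, 54], 'count': 2}
After line 3 (count = len(items) = 3): data = {'items': [32, 22, 54], 'count': 3}

{'items': [32, 22, 54], 'count': 3}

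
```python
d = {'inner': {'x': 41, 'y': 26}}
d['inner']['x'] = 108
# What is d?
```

After line 1: d = {'inner': {'x': 41, 'y': 26}}
After line 2 (inner x overwritten): d = {'inner': {'x': 108, 'y': 26}}

{'inner': {'x': 108, 'y': 26}}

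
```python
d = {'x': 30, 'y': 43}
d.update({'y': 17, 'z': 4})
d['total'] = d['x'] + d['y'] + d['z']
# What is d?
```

After line 1: d = {'x': 30, 'y': 43}
After line 2 (y overwritten, z added): d = {'x': 30, 'y': 17, 'z': 4}
After line 3 (total = 30 + 17 + 4 = 51): d = {'x': 30, 'y': 17, 'z': 4, 'total': 51}

{'x': 30, 'y': 17, 'z': 4, 'total': 51}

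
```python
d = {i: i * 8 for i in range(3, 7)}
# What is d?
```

{3: 24, 4: 32, 5: 40, 6: 48}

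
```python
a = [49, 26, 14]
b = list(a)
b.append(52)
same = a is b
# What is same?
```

After line 1: a = [49, 26, 14]
After line 2 (b = list(a) is a shallow copy, new object): a = [49, 26, 14], b = [49, 26, 14]
After line 3 (append only mutates b): a = [49, 26, 14], b = [49, 26, 14, 52]
After line 4 (same = a is b; different objects -> False): same = False

False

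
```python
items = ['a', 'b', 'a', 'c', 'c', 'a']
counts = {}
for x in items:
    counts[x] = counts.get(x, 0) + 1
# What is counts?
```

Initial: counts = {}, items = ['a', 'b', 'a', 'c', 'c', 'a']
See 'a': counts = {'a': 1}
See 'b': counts = {'a': 1, 'b': 1}
See 'a': counts = {'a': 2, 'b': 1}
See 'c': counts = {'a': 2, 'b': 1, 'c': 1}
See 'c': counts = {'a': 2, 'b': 1, 'c': 2}
See 'a': counts = {'a': 3, 'b': 1, 'c': 2}

{'a': 3, 'b': 1, 'c': 2}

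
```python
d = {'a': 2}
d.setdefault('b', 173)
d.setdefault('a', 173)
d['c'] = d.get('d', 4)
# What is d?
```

After line 1: d = {'a': 2}
After line 2 (setdefault adds 'b'=173): d = {'a': 2, 'b': 173}
After line 3 (setdefault 'a' no-op, already exists): d = {'a': 2, 'b': 173}
After line 4 (get('d', 4) returns default since 'd' not in d): d = {'a': 2, 'b': 173, 'c': 4}

{'a': 2, 'b': 173, 'c': 4}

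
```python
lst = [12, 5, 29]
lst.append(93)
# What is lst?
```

[12, 5, 29, 93]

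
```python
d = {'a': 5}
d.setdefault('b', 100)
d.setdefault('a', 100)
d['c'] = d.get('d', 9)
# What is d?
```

After line 1: d = {'a': 5}
After line 2 (setdefault adds 'b'=100): d = {'a': 5, 'b': 100}
After line 3 (setdefault 'a' no-op, already exists): d = {'a': 5, 'b': 100}
After line 4 (get('d', 9) returns default since 'd' not in d): d = {'a': 5, 'b': 100, 'c': 9}

{'a': 5, 'b': 100, 'c': 9}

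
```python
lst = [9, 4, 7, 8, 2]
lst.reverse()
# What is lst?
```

[2, 8, 7, 4, 9]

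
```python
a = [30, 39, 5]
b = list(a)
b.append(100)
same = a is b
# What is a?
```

After line 1: a = [30, 39, 5]
After line 2 (b = list(a) is a shallow copy, new object): a = [30, 39, 5], b = [30, 39, 5]
After line 3 (append only mutates b): a = [30, 39, 5], b = [30, 39, 5, 100]
After line 4 (same = a is b; different objects -> False): same = False

[30, 39, 5]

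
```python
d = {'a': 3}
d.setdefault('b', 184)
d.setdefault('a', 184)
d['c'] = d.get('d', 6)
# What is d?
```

After line 1: d = {'a': 3}
After line 2 (setdefault adds 'b'=184): d = {'a': 3, 'b': 184}
After line 3 (setdefault 'a' no-op, already exists): d = {'a': 3, 'b': 184}
After line 4 (get('d', 6) returns default since 'd' not in d): d = {'a': 3, 'b': 184, 'c': 6}

{'a': 3, 'b': 184, 'c': 6}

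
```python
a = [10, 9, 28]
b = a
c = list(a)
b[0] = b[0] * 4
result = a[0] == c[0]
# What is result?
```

After line 1: a = [10, 9, 28]
After line 2 (b = a, alias): a = [10, 9, 28], b = [10, 9, 28]
After line 3 (c = list(a) is a copy, new object): c = [10, 9, 28]
After line 4 (b[0] = 10 * 4 = 40; mutates shared a/b): a = b = [40, 9, 28], c = [10, 9, 28]
After line 5 (a[0] = 40, c[0] = 10; result = False)

False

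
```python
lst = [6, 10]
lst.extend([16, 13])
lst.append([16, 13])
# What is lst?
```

After line 1: lst = [6, 10]
After line 2 (extend unpacks [16, 13]): lst = [6, 10, 16, 13]
After line 3 (append adds [16, 13] as single element): lst = [6, 10, 16, 13, [16, 13]]

[6, 10, 16, 13, [16, 13]]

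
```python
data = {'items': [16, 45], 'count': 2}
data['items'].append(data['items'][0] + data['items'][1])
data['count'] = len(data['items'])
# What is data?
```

After line 1: data = {'items': [16, 45], 'count': 2}
After line 2 (append 16 + 45 = 61): data = {'items': [16, 45, 61], 'count': 2}
After line 3 (count = len(items) = 3): data = {'items': [16, 45, 61], 'count': 3}

{'items': [16, 45, 61], 'count': 3}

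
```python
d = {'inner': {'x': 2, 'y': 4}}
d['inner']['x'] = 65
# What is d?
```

After line 1: d = {'inner': {'x': 2, 'y': 4}}
After line 2 (inner x overwritten): d = {'inner': {'x': 65, 'y': 4}}

{'inner': {'x': 65, 'y': 4}}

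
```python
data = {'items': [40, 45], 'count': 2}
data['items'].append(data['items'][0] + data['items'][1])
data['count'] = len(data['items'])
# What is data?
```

After line 1: data = {'items': [40, 45], 'count': 2}
After line 2 (append 40 + 45 = 85): data = {'items': [40, 45, 85], 'count': 2}
After line 3 (count = len(items) = 3): data = {'items': [40, 45, 85], 'count': 3}

{'items': [40, 45, 85], 'count': 3}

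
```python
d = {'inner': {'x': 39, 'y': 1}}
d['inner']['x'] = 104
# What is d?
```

After line 1: d = {'inner': {'x': 39, 'y': 1}}
After line 2 (inner x overwritten): d = {'inner': {'x': 104, 'y': 1}}

{'inner': {'x': 104, 'y': 1}}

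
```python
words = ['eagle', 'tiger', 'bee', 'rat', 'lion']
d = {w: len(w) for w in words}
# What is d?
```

{'eagle': 5, 'tiger': 5, 'bee': 3, 'rat': 3, 'lion': 4}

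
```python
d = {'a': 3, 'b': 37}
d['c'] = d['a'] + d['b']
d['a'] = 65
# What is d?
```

After line 1: d = {'a': 3, 'b': 37}
After line 2 (d['c'] = 3 + 37): d = {'a': 3, 'b': 37, 'c': 40}
After line 3: d = {'a': 65, 'b': 37, 'c': 40}

{'a': 65, 'b': 37, 'c': 40}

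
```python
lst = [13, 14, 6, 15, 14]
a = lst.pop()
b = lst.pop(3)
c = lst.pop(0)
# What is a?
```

After line 1: lst = [13, 14, 6, 15, 14]
After line 2 (pop() -> a = 14): lst = [13, 14, 6, 15]
After line 3 (pop(3) -> b = 15): lst = [13, 14, 6]
After line 4 (pop(0) -> c = 13): lst = [14, 6]

14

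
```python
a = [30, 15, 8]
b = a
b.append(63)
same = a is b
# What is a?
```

After line 1: a = [30, 15, 8]
After line 2 (b = a is an alias, same object): a = [30, 15, 8], b = [30, 15, 8]
After line 3 (b.append mutates the shared list): a = [30, 15, 8, 63], b = [30, 15, 8, 63]
After line 4 (same = a is b; same object -> True): same = True

[30, 15, 8, 63]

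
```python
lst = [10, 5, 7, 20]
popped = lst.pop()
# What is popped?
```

20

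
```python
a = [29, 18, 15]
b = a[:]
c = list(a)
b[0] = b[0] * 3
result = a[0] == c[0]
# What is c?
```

After line 1: a = [29, 18, 15]
After line 2 (b = a[:], copy): a = [29, 18, 15], b = [29, 18, 15]
After line 3 (c = list(a) is a copy, new object): c = [29, 18, 15]
After line 4 (b[0] = 29 * 3 = 87; only b mutates (copy)): a = [29, 18, 15], b = [87, 18, 15], c = [29, 18, 15]
After line 5 (a[0] = 29, c[0] = 29; result = True)

[29, 18, 15]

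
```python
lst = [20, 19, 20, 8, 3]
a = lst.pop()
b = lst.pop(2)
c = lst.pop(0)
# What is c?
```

After line 1: lst = [20, 19, 20, 8, 3]
After line 2 (pop() -> a = 3): lst = [20, 19, 20, 8]
After line 3 (pop(2) -> b = 20): lst = [20, 19, 8]
After line 4 (pop(0) -> c = 20): lst = [19, 8]

20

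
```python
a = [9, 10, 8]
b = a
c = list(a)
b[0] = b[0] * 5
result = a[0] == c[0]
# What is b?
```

After line 1: a = [9, 10, 8]
After line 2 (b = a, alias): a = [9, 10, 8], b = [9, 10, 8]
After line 3 (c = list(a) is a copy, new object): c = [9, 10, 8]
After line 4 (b[0] = 9 * 5 = 45; mutates shared a/b): a = b = [45, 10, 8], c = [9, 10, 8]
After line 5 (a[0] = 45, c[0] = 9; result = False)

[45, 10, 8]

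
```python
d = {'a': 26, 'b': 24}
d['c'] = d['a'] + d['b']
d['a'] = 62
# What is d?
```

After line 1: d = {'a': 26, 'b': 24}
After line 2 (d['c'] = 26 + 24): d = {'a': 26, 'b': 24, 'c': 50}
After line 3: d = {'a': 62, 'b': 24, 'c': 50}

{'a': 62, 'b': 24, 'c': 50}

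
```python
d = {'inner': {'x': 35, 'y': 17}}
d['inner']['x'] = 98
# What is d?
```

After line 1: d = {'inner': {'x': 35, 'y': 17}}
After line 2 (inner x overwritten): d = {'inner': {'x': 98, 'y': 17}}

{'inner': {'x': 98, 'y': 17}}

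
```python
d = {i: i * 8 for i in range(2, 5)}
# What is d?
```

{2: 16, 3: 24, 4: 32}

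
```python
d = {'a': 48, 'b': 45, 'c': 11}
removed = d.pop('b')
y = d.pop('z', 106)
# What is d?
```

After line 1: d = {'a': 48, 'b': 45, 'c': 11}
After line 2 (pop 'b' returns 45): d = {'a': 48, 'c': 11}, removed = 45
After line 3 (pop 'z' missing, returns default 106): d = {'a': 48, 'c': 11}, y = 106

{'a': 48, 'c': 11}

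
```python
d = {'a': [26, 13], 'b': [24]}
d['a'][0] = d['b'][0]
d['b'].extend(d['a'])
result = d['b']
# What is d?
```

After line 1: d = {'a': [26, 13], 'b': [24]}
After line 2 (a[0] = b[0] = 24): d = {'a': [24, 13], 'b': [24]}
After line 3 (b.extend(a) appends [24, 13]): d = {'a': [24, 13], 'b': [24, 24, 13]}
After line 4: result = d['b'] = [24, 24, 13]

{'a': [24, 13], 'b': [24, 24, 13]}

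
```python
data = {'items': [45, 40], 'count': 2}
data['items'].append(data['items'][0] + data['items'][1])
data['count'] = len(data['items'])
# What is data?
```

After line 1: data = {'items': [45, 40], 'count': 2}
After line 2 (append 45 + 40 = 85): data = {'items': [45, 40, 85], 'count': 2}
After line 3 (count = len(items) = 3): data = {'items': [45, 40, 85], 'count': 3}

{'items': [45, 40, 85], 'count': 3}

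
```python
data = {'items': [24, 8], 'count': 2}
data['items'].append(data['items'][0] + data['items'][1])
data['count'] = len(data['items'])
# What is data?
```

After line 1: data = {'items': [24, 8], 'count': 2}
After line 2 (append 24 + 8 = 32): data = {'items': [24, 8, 32], 'count': 2}
After line 3 (count = len(items) = 3): data = {'items': [24, 8, 32], 'count': 3}

{'items': [24, 8, 32], 'count': 3}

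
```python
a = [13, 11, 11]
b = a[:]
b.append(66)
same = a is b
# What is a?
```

After line 1: a = [13, 11, 11]
After line 2 (b = a[:] is a shallow copy, new object): a = [13, 11, 11], b = [13, 11, 11]
After line 3 (append only mutates b): a = [13, 11, 11], b = [13, 11, 11, 66]
After line 4 (same = a is b; different objects -> False): same = False

[13, 11, 11]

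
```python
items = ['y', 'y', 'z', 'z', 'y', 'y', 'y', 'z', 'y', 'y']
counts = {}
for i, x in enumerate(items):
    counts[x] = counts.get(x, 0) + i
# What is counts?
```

Initial: counts = {}, items = ['y', 'y', 'z', 'z', 'y', 'y', 'y', 'z', 'y', 'y']
i=0, x='y': counts = {'y': 0}
i=1, x='y': counts = {'y': 1}
i=2, x='z': counts = {'y': 1, 'z': 2}
i=3, x='z': counts = {'y': 1, 'z': 5}
i=4, x='y': counts = {'y': 5, 'z': 5}
i=5, x='y': counts = {'y': 10, 'z': 5}
i=6, x='y': counts = {'y': 16, 'z': 5}
i=7, x='z': counts = {'y': 16, 'z': 12}
i=8, x='y': counts = {'y': 24, 'z': 12}
i=9, x='y': counts = {'y': 33, 'z': 12}

{'y': 33, 'z': 12}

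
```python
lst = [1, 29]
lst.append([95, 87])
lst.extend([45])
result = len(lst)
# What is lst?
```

After line 1: lst = [1, 29]
After line 2 (append adds [95, 87] as single element): lst = [1, 29, [95, 87]]
After line 3 (extend unpacks [45], adds 45): lst = [1, 29, [95, 87], 45]
After line 4: result = len(lst) = 4

[1, 29, [95, 87], 45]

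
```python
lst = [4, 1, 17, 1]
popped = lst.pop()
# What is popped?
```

1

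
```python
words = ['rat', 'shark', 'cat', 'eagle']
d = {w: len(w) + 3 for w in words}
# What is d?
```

{'rat': 6, 'shark': 8, 'cat': 6, 'eagle': 8}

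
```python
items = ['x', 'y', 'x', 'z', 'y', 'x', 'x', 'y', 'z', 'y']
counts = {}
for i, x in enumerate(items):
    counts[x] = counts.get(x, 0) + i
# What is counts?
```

Initial: counts = {}, items = ['x', 'y', 'x', 'z', 'y', 'x', 'x', 'y', 'z', 'y']
i=0, x='x': counts = {'x': 0}
i=1, x='y': counts = {'x': 0, 'y': 1}
i=2, x='x': counts = {'x': 2, 'y': 1}
i=3, x='z': counts = {'x': 2, 'y': 1, 'z': 3}
i=4, x='y': counts = {'x': 2, 'y': 5, 'z': 3}
i=5, x='x': counts = {'x': 7, 'y': 5, 'z': 3}
i=6, x='x': counts = {'x': 13, 'y': 5, 'z': 3}
i=7, x='y': counts = {'x': 13, 'y': 12, 'z': 3}
i=8, x='z': counts = {'x': 13, 'y': 12, 'z': 11}
i=9, x='y': counts = {'x': 13, 'y': 21, 'z': 11}

{'x': 13, 'y': 21, 'z': 11}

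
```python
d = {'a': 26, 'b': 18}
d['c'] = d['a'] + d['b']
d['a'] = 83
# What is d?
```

After line 1: d = {'a': 26, 'b': 18}
After line 2 (d['c'] = 26 + 18): d = {'a': 26, 'b': 18, 'c': 44}
After line 3: d = {'a': 83, 'b': 18, 'c': 44}

{'a': 83, 'b': 18, 'c': 44}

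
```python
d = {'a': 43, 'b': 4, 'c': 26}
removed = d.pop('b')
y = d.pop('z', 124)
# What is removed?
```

After line 1: d = {'a': 43, 'b': 4, 'c': 26}
After line 2 (pop 'b' returns 4): d = {'a': 43, 'c': 26}, removed = 4
After line 3 (pop 'z' missing, returns default 124): d = {'a': 43, 'c': 26}, y = 124

4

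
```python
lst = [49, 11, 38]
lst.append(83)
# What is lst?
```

[49, 11, 38, 83]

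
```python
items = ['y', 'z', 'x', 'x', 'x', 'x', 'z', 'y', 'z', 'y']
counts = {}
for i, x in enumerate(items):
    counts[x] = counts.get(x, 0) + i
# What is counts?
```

Initial: counts = {}, items = ['y', 'z', 'x', 'x', 'x', 'x', 'z', 'y', 'z', 'y']
i=0, x='y': counts = {'y': 0}
i=1, x='z': counts = {'y': 0, 'z': 1}
i=2, x='x': counts = {'y': 0, 'z': 1, 'x': 2}
i=3, x='x': counts = {'y': 0, 'z': 1, 'x': 5}
i=4, x='x': counts = {'y': 0, 'z': 1, 'x': 9}
i=5, x='x': counts = {'y': 0, 'z': 1, 'x': 14}
i=6, x='z': counts = {'y': 0, 'z': 7, 'x': 14}
i=7, x='y': counts = {'y': 7, 'z': 7, 'x': 14}
i=8, x='z': counts = {'y': 7, 'z': 15, 'x': 14}
i=9, x='y': counts = {'y': 16, 'z': 15, 'x': 14}

{'y': 16, 'z': 15, 'x': 14}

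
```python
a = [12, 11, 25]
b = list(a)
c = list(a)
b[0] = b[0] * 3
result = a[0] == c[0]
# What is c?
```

After line 1: a = [12, 11, 25]
After line 2 (b = list(a), copy): a = [12, 11, 25], b = [12, 11, 25]
After line 3 (c = list(a) is a copy, new object): c = [12, 11, 25]
After line 4 (b[0] = 12 * 3 = 36; only b mutates (copy)): a = [12, 11, 25], b = [36, 11, 25], c = [12, 11, 25]
After line 5 (a[0] = 12, c[0] = 12; result = True)

[12, 11, 25]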